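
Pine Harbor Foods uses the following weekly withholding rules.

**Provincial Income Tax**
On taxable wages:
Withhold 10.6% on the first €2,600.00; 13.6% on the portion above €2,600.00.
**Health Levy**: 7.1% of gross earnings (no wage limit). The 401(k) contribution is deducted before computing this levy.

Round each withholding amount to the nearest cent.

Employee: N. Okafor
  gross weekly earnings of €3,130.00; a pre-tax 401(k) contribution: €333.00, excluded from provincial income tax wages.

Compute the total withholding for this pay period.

Provincial Income Tax: taxable = €3,130.00 − €333.00 = €2,797.00
  €275.60 + 13.6% × (€2,797.00 − €2,600.00) = €275.60 + 13.6% × €197.00 = €302.39
Health Levy: 7.1% × €2,797.00 = €198.59
Total: €302.39 + €198.59 = €500.98

€500.98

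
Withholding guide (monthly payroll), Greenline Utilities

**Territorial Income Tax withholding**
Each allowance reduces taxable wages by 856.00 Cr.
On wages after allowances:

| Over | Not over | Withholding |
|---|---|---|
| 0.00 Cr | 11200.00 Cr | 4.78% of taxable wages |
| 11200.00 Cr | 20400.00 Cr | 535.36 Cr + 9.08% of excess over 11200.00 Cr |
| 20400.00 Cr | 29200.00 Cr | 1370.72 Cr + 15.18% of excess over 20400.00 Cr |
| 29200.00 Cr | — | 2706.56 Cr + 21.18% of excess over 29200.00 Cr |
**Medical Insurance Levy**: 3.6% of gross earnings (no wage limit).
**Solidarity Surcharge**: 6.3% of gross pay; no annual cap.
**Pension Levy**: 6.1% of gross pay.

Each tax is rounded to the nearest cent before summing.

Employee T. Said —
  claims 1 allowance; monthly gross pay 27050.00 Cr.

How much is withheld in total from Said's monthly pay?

6578.25 Cr

Territorial Income Tax: taxable = 27050.00 Cr − 1×856.00 Cr = 26194.00 Cr
  1370.72 Cr + 15.18% × (26194.00 Cr − 20400.00 Cr) = 1370.72 Cr + 15.18% × 5794.00 Cr = 2250.25 Cr
Medical Insurance Levy: 3.6% × 27050.00 Cr = 973.80 Cr
Solidarity Surcharge: 6.3% × 27050.00 Cr = 1704.15 Cr
Pension Levy: 6.1% × 27050.00 Cr = 1650.05 Cr
Total: 2250.25 Cr + 973.80 Cr + 1704.15 Cr + 1650.05 Cr = 6578.25 Cr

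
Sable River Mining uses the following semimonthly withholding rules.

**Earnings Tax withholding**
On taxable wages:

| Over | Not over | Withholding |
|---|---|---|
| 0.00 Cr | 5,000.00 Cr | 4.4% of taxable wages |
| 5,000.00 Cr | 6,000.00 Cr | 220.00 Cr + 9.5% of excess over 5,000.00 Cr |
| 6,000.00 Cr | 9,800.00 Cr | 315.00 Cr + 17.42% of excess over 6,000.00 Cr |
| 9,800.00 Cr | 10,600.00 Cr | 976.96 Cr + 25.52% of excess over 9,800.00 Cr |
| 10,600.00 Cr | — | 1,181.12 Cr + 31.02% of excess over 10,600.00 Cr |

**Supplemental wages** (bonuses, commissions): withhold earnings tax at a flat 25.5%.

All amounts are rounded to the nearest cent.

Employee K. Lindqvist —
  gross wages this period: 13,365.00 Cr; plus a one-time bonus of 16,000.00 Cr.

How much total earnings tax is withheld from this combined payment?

6,118.82 Cr

Earnings Tax: taxable = 13,365.00 Cr
  1,181.12 Cr + 31.02% × (13,365.00 Cr − 10,600.00 Cr) = 1,181.12 Cr + 31.02% × 2,765.00 Cr = 2,038.82 Cr
Supplemental (25.5% flat on bonus): 25.5% × 16,000.00 Cr = 4,080.00 Cr
Total earnings tax: 2,038.82 Cr + 4,080.00 Cr = 6,118.82 Cr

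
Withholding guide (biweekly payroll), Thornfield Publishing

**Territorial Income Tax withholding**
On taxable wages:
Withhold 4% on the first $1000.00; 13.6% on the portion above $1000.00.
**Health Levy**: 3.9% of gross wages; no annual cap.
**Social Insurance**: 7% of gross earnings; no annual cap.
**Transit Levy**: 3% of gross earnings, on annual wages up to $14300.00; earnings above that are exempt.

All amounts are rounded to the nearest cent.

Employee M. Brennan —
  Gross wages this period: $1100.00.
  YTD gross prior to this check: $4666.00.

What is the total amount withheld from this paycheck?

$206.50

Territorial Income Tax: taxable = $1100.00
  $40.00 + 13.6% × ($1100.00 − $1000.00) = $40.00 + 13.6% × $100.00 = $53.60
Health Levy: 3.9% × $1100.00 = $42.90
Social Insurance: 7% × $1100.00 = $77.00
Transit Levy: 3% × $1100.00 = $33.00
Total: $53.60 + $42.90 + $77.00 + $33.00 = $206.50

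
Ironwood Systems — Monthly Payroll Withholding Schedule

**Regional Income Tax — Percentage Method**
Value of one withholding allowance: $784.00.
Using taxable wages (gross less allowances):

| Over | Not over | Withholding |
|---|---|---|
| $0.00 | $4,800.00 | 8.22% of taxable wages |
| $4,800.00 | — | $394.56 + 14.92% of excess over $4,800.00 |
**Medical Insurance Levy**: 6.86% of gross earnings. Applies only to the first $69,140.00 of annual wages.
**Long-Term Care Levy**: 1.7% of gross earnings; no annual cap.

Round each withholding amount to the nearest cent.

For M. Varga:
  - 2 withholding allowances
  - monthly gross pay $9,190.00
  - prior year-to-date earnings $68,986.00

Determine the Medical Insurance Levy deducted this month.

$10.56

Medical Insurance Levy: cap $69,140.00 − YTD $68,986.00 = $154.00 subject; 6.86% × $154.00 = $10.56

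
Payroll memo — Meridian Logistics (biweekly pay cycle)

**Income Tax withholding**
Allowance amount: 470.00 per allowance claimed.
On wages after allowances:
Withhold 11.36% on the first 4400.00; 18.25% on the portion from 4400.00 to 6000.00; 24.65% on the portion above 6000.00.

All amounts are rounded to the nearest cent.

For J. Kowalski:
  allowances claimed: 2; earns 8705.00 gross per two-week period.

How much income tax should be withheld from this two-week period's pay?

Income Tax: taxable = 8705.00 − 2×470.00 = 7765.00
  791.84 + 24.65% × (7765.00 − 6000.00) = 791.84 + 24.65% × 1765.00 = 1226.91

1226.91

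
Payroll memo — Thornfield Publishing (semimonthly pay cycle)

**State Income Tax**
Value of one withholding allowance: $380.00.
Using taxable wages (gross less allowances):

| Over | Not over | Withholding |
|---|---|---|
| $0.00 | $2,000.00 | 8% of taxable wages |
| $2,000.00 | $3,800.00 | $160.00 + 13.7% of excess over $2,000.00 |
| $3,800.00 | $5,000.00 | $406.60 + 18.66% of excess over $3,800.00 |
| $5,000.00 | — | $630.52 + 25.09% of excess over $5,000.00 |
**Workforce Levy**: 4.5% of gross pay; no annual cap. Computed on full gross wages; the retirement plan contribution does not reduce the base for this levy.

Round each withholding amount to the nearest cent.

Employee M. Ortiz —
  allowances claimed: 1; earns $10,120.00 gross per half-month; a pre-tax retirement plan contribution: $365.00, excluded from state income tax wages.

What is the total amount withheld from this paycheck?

State Income Tax: taxable = $10,120.00 − $365.00 − 1×$380.00 = $9,375.00
  $630.52 + 25.09% × ($9,375.00 − $5,000.00) = $630.52 + 25.09% × $4,375.00 = $1,728.21
Workforce Levy: 4.5% × $10,120.00 = $455.40
Total: $1,728.21 + $455.40 = $2,183.61

$2,183.61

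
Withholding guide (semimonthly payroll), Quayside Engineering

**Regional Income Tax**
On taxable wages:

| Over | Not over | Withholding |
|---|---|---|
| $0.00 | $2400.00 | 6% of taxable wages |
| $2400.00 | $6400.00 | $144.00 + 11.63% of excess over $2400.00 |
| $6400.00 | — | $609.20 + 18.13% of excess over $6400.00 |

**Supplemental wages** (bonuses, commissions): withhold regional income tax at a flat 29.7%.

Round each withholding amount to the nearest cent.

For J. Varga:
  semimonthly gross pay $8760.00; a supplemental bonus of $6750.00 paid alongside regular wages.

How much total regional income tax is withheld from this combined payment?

$3041.82

Regional Income Tax: taxable = $8760.00
  $609.20 + 18.13% × ($8760.00 − $6400.00) = $609.20 + 18.13% × $2360.00 = $1037.07
Supplemental (29.7% flat on bonus): 29.7% × $6750.00 = $2004.75
Total regional income tax: $1037.07 + $2004.75 = $3041.82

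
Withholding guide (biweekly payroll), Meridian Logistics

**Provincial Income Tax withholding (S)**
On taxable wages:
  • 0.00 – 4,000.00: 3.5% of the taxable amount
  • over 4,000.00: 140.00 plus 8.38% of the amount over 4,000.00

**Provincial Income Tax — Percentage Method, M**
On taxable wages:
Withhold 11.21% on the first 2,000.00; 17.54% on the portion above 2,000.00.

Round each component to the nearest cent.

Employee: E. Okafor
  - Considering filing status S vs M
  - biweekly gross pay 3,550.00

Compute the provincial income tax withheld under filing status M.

Provincial Income Tax (M): taxable = 3,550.00
  224.20 + 17.54% × (3,550.00 − 2,000.00) = 224.20 + 17.54% × 1,550.00 = 496.07

496.07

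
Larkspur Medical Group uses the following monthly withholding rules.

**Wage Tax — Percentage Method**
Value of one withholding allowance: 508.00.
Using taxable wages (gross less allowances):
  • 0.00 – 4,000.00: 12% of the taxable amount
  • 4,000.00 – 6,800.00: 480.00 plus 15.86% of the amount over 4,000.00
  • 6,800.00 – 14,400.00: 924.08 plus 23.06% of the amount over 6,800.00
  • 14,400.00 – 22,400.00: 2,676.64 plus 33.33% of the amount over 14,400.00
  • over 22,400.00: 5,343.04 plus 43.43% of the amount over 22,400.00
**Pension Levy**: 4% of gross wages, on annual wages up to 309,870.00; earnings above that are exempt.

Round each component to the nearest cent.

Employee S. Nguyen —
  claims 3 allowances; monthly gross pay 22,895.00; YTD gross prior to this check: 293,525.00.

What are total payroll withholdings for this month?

5,653.87

Wage Tax: taxable = 22,895.00 − 3×508.00 = 21,371.00
  2,676.64 + 33.33% × (21,371.00 − 14,400.00) = 2,676.64 + 33.33% × 6,971.00 = 5,000.07
Pension Levy: cap 309,870.00 − YTD 293,525.00 = 16,345.00 subject; 4% × 16,345.00 = 653.80
Total: 5,000.07 + 653.80 = 5,653.87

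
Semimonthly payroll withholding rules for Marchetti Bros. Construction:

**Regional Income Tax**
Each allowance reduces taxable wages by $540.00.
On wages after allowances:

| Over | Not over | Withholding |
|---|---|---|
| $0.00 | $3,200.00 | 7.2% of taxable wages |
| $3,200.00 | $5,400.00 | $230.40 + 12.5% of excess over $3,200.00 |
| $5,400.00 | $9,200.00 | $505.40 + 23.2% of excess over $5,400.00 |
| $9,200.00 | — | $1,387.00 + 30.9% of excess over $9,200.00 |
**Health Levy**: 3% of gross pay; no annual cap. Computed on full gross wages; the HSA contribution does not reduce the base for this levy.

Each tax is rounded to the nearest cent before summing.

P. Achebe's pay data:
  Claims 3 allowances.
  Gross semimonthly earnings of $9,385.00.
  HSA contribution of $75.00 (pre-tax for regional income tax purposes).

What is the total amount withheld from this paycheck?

Regional Income Tax: taxable = $9,385.00 − $75.00 − 3×$540.00 = $7,690.00
  $505.40 + 23.2% × ($7,690.00 − $5,400.00) = $505.40 + 23.2% × $2,290.00 = $1,036.68
Health Levy: 3% × $9,385.00 = $281.55
Total: $1,036.68 + $281.55 = $1,318.23

$1,318.23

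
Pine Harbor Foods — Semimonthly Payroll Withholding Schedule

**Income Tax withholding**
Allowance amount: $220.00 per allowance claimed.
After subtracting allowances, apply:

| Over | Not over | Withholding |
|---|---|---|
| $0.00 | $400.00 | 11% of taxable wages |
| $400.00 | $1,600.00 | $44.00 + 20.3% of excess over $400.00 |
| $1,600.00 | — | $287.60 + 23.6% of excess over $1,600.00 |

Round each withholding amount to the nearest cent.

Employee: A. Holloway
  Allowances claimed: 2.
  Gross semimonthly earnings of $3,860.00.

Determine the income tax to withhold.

$717.12

Income Tax: taxable = $3,860.00 − 2×$220.00 = $3,420.00
  $287.60 + 23.6% × ($3,420.00 − $1,600.00) = $287.60 + 23.6% × $1,820.00 = $717.12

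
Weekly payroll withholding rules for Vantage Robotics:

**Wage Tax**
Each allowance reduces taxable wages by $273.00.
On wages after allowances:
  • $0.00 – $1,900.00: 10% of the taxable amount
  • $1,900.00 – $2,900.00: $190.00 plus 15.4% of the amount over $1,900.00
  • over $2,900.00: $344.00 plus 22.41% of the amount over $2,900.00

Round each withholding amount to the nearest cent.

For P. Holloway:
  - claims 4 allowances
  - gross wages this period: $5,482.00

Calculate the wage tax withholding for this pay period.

$677.91

Wage Tax: taxable = $5,482.00 − 4×$273.00 = $4,390.00
  $344.00 + 22.41% × ($4,390.00 − $2,900.00) = $344.00 + 22.41% × $1,490.00 = $677.91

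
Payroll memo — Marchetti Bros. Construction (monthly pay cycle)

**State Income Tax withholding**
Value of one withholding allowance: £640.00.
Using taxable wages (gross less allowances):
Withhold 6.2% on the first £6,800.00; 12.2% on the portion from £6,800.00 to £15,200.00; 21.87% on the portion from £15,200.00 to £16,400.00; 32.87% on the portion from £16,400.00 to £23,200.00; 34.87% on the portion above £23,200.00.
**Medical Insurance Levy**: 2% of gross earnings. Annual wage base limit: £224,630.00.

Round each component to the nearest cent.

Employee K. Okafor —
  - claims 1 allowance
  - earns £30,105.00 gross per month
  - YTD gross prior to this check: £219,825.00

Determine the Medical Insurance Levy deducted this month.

£96.10

Medical Insurance Levy: cap £224,630.00 − YTD £219,825.00 = £4,805.00 subject; 2% × £4,805.00 = £96.10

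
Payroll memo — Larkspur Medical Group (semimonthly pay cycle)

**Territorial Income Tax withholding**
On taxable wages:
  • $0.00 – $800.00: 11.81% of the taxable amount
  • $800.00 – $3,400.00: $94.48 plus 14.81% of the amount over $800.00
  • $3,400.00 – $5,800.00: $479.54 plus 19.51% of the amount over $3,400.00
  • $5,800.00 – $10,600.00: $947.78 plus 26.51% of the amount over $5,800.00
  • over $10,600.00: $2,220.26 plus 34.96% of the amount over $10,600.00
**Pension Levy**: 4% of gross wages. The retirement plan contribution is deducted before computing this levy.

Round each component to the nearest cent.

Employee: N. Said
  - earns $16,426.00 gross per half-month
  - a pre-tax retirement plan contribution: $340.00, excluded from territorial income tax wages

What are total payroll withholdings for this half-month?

Territorial Income Tax: taxable = $16,426.00 − $340.00 = $16,086.00
  $2,220.26 + 34.96% × ($16,086.00 − $10,600.00) = $2,220.26 + 34.96% × $5,486.00 = $4,138.17
Pension Levy: 4% × $16,086.00 = $643.44
Total: $4,138.17 + $643.44 = $4,781.61

$4,781.61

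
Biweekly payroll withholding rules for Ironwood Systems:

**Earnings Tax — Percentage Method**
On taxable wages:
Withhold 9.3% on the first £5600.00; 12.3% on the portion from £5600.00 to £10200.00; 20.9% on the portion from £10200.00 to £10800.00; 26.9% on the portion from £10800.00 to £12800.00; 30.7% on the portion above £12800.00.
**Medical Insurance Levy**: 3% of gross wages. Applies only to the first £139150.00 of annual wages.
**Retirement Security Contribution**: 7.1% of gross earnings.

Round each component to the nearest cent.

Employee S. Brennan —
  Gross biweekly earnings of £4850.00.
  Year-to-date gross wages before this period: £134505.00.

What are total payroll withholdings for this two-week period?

£934.75

Earnings Tax: taxable = £4850.00
  9.3% × £4850.00 = £451.05
Medical Insurance Levy: cap £139150.00 − YTD £134505.00 = £4645.00 subject; 3% × £4645.00 = £139.35
Retirement Security Contribution: 7.1% × £4850.00 = £344.35
Total: £451.05 + £139.35 + £344.35 = £934.75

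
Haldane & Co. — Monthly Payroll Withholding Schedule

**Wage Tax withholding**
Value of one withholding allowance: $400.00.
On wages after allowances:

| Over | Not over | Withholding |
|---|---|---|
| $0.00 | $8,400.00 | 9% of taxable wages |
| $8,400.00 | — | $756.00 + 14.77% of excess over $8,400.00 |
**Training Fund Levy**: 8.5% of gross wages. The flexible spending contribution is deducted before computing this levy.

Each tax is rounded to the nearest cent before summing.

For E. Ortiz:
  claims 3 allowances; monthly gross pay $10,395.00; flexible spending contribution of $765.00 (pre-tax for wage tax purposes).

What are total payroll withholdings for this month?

$1,578.98

Wage Tax: taxable = $10,395.00 − $765.00 − 3×$400.00 = $8,430.00
  $756.00 + 14.77% × ($8,430.00 − $8,400.00) = $756.00 + 14.77% × $30.00 = $760.43
Training Fund Levy: 8.5% × $9,630.00 = $818.55
Total: $760.43 + $818.55 = $1,578.98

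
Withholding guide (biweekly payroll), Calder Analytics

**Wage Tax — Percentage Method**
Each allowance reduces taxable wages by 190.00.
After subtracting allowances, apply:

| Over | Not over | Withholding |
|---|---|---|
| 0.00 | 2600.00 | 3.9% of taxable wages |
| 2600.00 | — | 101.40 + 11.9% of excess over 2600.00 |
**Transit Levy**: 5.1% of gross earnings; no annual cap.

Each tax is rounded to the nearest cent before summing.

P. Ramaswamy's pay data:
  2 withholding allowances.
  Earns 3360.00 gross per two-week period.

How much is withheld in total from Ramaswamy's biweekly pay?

Wage Tax: taxable = 3360.00 − 2×190.00 = 2980.00
  101.40 + 11.9% × (2980.00 − 2600.00) = 101.40 + 11.9% × 380.00 = 146.62
Transit Levy: 5.1% × 3360.00 = 171.36
Total: 146.62 + 171.36 = 317.98

317.98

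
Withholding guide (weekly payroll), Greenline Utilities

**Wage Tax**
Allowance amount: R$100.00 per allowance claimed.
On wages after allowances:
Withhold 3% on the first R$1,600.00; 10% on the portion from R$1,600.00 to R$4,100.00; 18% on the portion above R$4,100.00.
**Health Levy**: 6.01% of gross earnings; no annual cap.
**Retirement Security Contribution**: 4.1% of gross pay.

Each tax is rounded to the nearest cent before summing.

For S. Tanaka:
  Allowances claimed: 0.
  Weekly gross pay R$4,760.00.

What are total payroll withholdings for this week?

Wage Tax: taxable = R$4,760.00
  R$298.00 + 18% × (R$4,760.00 − R$4,100.00) = R$298.00 + 18% × R$660.00 = R$416.80
Health Levy: 6.01% × R$4,760.00 = R$286.08
Retirement Security Contribution: 4.1% × R$4,760.00 = R$195.16
Total: R$416.80 + R$286.08 + R$195.16 = R$898.04

R$898.04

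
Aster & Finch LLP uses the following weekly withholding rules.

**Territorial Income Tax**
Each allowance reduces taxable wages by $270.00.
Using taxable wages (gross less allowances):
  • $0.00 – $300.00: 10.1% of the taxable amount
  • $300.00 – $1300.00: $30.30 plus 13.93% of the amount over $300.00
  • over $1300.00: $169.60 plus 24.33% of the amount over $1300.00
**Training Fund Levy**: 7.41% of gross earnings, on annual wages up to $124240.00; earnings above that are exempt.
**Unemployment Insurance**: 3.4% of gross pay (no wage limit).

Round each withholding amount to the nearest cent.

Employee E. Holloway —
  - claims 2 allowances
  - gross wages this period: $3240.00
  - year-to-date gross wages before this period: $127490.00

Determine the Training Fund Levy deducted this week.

Training Fund Levy: YTD $127490.00 ≥ cap $124240.00 → $0.00

$0.00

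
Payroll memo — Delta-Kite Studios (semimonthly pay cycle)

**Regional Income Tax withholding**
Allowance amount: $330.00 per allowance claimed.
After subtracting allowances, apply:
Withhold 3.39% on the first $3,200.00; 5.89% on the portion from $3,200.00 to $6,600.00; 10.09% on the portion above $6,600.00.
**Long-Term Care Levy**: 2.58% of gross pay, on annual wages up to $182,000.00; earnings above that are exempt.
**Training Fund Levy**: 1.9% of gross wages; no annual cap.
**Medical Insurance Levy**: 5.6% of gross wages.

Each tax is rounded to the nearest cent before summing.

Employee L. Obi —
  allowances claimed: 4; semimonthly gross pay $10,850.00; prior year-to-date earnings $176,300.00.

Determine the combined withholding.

$1,565.19

Regional Income Tax: taxable = $10,850.00 − 4×$330.00 = $9,530.00
  $308.74 + 10.09% × ($9,530.00 − $6,600.00) = $308.74 + 10.09% × $2,930.00 = $604.38
Long-Term Care Levy: cap $182,000.00 − YTD $176,300.00 = $5,700.00 subject; 2.58% × $5,700.00 = $147.06
Training Fund Levy: 1.9% × $10,850.00 = $206.15
Medical Insurance Levy: 5.6% × $10,850.00 = $607.60
Total: $604.38 + $147.06 + $206.15 + $607.60 = $1,565.19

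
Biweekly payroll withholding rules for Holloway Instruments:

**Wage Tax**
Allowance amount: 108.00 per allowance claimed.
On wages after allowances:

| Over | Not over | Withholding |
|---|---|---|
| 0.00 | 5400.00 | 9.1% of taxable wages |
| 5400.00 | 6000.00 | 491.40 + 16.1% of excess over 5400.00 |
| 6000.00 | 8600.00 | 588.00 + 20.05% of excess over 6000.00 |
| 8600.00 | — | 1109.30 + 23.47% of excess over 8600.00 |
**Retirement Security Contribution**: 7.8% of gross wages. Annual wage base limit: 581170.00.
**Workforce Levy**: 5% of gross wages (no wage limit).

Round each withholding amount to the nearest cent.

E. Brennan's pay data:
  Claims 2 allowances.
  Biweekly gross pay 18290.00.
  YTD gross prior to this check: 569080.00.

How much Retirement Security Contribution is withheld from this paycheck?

Retirement Security Contribution: cap 581170.00 − YTD 569080.00 = 12090.00 subject; 7.8% × 12090.00 = 943.02

943.02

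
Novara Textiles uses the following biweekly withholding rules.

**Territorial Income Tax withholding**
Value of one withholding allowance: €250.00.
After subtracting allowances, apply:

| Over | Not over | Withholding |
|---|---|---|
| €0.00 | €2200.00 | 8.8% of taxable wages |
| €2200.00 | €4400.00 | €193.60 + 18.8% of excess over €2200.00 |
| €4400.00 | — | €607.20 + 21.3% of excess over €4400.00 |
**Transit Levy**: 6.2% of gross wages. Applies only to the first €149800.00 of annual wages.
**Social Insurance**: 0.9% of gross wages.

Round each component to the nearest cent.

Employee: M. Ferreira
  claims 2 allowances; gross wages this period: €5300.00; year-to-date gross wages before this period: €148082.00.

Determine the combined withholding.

€846.62

Territorial Income Tax: taxable = €5300.00 − 2×€250.00 = €4800.00
  €607.20 + 21.3% × (€4800.00 − €4400.00) = €607.20 + 21.3% × €400.00 = €692.40
Transit Levy: cap €149800.00 − YTD €148082.00 = €1718.00 subject; 6.2% × €1718.00 = €106.52
Social Insurance: 0.9% × €5300.00 = €47.70
Total: €692.40 + €106.52 + €47.70 = €846.62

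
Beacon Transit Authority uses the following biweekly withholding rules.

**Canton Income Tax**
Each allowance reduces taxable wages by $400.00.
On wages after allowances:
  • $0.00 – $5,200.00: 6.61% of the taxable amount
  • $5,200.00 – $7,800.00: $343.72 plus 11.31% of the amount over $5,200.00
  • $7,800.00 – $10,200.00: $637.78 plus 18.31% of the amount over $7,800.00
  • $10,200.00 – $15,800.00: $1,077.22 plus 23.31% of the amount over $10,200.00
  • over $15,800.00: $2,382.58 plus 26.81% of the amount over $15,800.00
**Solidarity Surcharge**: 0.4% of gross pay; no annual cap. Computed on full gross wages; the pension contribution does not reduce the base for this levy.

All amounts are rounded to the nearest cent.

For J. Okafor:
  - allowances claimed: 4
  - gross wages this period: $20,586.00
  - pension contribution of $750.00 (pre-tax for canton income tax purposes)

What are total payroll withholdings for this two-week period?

Canton Income Tax: taxable = $20,586.00 − $750.00 − 4×$400.00 = $18,236.00
  $2,382.58 + 26.81% × ($18,236.00 − $15,800.00) = $2,382.58 + 26.81% × $2,436.00 = $3,035.67
Solidarity Surcharge: 0.4% × $20,586.00 = $82.34
Total: $3,035.67 + $82.34 = $3,118.01

$3,118.01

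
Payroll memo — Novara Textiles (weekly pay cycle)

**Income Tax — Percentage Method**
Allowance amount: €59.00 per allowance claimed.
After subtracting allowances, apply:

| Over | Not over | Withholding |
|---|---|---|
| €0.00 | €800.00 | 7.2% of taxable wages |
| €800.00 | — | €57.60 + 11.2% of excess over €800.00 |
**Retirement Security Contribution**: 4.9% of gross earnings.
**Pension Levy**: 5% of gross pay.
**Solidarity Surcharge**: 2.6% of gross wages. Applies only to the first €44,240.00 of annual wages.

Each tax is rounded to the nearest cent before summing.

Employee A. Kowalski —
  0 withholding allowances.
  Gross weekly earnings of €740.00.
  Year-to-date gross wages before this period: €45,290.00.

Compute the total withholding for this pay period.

€126.54

Income Tax: taxable = €740.00
  7.2% × €740.00 = €53.28
Retirement Security Contribution: 4.9% × €740.00 = €36.26
Pension Levy: 5% × €740.00 = €37.00
Solidarity Surcharge: YTD €45,290.00 ≥ cap €44,240.00 → €0.00
Total: €53.28 + €36.26 + €37.00 + €0.00 = €126.54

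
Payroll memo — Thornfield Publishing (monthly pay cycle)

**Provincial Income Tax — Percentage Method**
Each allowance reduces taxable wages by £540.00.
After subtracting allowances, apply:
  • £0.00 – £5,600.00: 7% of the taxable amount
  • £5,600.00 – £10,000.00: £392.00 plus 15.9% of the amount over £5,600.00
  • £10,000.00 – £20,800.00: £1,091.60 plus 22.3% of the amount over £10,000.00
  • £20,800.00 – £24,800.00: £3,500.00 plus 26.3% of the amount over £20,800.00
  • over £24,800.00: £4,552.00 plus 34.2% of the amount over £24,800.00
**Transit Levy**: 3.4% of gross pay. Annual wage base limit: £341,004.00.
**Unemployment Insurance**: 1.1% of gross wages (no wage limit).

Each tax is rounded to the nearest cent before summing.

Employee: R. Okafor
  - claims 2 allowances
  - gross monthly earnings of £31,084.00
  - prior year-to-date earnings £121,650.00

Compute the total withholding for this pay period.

£7,730.55

Provincial Income Tax: taxable = £31,084.00 − 2×£540.00 = £30,004.00
  £4,552.00 + 34.2% × (£30,004.00 − £24,800.00) = £4,552.00 + 34.2% × £5,204.00 = £6,331.77
Transit Levy: 3.4% × £31,084.00 = £1,056.86
Unemployment Insurance: 1.1% × £31,084.00 = £341.92
Total: £6,331.77 + £1,056.86 + £341.92 = £7,730.55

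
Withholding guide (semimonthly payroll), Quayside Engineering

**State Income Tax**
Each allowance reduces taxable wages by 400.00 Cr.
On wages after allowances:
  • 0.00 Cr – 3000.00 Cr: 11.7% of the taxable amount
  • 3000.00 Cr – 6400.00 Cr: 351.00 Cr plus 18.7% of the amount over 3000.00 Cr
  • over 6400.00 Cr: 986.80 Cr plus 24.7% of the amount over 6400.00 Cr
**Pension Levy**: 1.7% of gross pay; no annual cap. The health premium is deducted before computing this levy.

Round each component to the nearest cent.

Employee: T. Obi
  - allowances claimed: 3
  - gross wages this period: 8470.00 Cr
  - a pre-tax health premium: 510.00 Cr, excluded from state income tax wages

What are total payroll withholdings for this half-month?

State Income Tax: taxable = 8470.00 Cr − 510.00 Cr − 3×400.00 Cr = 6760.00 Cr
  986.80 Cr + 24.7% × (6760.00 Cr − 6400.00 Cr) = 986.80 Cr + 24.7% × 360.00 Cr = 1075.72 Cr
Pension Levy: 1.7% × 7960.00 Cr = 135.32 Cr
Total: 1075.72 Cr + 135.32 Cr = 1211.04 Cr

1211.04 Cr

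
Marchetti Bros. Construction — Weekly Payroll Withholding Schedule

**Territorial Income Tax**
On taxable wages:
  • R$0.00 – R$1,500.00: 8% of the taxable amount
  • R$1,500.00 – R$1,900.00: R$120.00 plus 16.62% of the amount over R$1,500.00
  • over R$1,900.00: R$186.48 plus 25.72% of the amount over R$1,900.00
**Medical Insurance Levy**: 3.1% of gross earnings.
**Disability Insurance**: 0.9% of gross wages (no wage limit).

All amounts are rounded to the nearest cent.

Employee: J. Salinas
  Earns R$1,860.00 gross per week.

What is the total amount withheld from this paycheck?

Territorial Income Tax: taxable = R$1,860.00
  R$120.00 + 16.62% × (R$1,860.00 − R$1,500.00) = R$120.00 + 16.62% × R$360.00 = R$179.83
Medical Insurance Levy: 3.1% × R$1,860.00 = R$57.66
Disability Insurance: 0.9% × R$1,860.00 = R$16.74
Total: R$179.83 + R$57.66 + R$16.74 = R$254.23

R$254.23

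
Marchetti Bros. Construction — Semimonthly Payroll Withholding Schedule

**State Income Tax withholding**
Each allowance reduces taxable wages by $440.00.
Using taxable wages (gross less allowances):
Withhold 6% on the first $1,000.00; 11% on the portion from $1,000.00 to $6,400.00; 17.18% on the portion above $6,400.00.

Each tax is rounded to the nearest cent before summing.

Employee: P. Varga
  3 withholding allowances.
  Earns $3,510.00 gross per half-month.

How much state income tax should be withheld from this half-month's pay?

$190.90

State Income Tax: taxable = $3,510.00 − 3×$440.00 = $2,190.00
  $60.00 + 11% × ($2,190.00 − $1,000.00) = $60.00 + 11% × $1,190.00 = $190.90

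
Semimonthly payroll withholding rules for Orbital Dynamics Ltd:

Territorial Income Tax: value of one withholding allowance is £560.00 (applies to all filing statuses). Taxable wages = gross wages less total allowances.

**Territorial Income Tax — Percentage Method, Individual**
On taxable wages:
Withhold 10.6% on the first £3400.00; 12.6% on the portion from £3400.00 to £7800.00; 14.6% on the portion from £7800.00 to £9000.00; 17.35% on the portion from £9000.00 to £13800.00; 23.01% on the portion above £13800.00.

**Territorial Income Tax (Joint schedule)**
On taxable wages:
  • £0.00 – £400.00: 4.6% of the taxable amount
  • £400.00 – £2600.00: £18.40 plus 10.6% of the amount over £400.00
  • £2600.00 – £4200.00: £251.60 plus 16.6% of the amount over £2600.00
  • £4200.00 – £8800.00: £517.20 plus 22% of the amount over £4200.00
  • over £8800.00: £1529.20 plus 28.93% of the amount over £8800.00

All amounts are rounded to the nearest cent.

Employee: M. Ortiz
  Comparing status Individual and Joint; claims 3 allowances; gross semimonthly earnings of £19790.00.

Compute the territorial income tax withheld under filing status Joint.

Territorial Income Tax (Joint): taxable = £19790.00 − 3×£560.00 = £18110.00
  £1529.20 + 28.93% × (£18110.00 − £8800.00) = £1529.20 + 28.93% × £9310.00 = £4222.58

£4222.58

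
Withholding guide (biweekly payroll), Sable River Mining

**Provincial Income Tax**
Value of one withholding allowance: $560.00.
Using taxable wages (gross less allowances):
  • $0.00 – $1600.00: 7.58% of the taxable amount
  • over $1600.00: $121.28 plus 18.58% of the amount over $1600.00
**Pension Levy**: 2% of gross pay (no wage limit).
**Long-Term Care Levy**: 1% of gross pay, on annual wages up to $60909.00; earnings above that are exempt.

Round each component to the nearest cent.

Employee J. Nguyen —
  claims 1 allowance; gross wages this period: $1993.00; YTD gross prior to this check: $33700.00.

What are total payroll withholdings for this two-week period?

Provincial Income Tax: taxable = $1993.00 − 1×$560.00 = $1433.00
  7.58% × $1433.00 = $108.62
Pension Levy: 2% × $1993.00 = $39.86
Long-Term Care Levy: 1% × $1993.00 = $19.93
Total: $108.62 + $39.86 + $19.93 = $168.41

$168.41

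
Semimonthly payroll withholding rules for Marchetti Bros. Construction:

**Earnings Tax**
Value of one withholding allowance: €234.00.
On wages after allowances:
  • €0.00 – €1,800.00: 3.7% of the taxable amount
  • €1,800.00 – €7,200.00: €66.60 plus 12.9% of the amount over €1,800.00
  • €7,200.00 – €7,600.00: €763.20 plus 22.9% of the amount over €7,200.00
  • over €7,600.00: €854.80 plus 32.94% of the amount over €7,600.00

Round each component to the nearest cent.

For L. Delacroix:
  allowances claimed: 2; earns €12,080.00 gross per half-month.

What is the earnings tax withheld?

Earnings Tax: taxable = €12,080.00 − 2×€234.00 = €11,612.00
  €854.80 + 32.94% × (€11,612.00 − €7,600.00) = €854.80 + 32.94% × €4,012.00 = €2,176.35

€2,176.35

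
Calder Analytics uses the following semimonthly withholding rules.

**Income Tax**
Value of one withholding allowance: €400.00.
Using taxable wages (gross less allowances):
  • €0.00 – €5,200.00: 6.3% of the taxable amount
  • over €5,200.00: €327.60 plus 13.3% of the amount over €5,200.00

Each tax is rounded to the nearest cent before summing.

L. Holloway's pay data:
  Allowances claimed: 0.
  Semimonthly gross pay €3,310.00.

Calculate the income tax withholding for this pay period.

€208.53

Income Tax: taxable = €3,310.00
  6.3% × €3,310.00 = €208.53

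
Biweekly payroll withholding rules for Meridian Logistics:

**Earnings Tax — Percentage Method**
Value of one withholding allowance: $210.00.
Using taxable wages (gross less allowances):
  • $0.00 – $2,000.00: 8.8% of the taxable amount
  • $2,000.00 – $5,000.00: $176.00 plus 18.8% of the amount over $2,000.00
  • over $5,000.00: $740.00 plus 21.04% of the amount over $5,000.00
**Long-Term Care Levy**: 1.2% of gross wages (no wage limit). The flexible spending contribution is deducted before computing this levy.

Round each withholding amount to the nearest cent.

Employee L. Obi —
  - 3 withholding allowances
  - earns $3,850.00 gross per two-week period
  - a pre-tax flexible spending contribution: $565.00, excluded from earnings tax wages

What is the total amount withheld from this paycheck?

Earnings Tax: taxable = $3,850.00 − $565.00 − 3×$210.00 = $2,655.00
  $176.00 + 18.8% × ($2,655.00 − $2,000.00) = $176.00 + 18.8% × $655.00 = $299.14
Long-Term Care Levy: 1.2% × $3,285.00 = $39.42
Total: $299.14 + $39.42 = $338.56

$338.56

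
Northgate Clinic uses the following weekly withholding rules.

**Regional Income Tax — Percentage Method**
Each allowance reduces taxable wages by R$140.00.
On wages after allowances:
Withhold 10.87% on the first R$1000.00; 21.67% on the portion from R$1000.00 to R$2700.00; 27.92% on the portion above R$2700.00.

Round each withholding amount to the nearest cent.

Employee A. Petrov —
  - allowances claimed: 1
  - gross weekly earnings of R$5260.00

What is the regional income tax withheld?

Regional Income Tax: taxable = R$5260.00 − 1×R$140.00 = R$5120.00
  R$477.09 + 27.92% × (R$5120.00 − R$2700.00) = R$477.09 + 27.92% × R$2420.00 = R$1152.75

R$1152.75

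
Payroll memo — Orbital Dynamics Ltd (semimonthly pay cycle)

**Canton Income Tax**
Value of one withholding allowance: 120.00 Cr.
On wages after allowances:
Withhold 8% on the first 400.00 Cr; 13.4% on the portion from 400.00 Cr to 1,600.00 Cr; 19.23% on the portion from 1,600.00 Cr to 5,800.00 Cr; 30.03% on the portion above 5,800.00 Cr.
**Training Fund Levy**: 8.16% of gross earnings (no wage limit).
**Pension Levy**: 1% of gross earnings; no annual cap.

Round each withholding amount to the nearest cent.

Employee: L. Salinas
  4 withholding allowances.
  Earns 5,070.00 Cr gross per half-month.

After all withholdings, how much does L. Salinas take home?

3,837.81 Cr

Canton Income Tax: taxable = 5,070.00 Cr − 4×120.00 Cr = 4,590.00 Cr
  192.80 Cr + 19.23% × (4,590.00 Cr − 1,600.00 Cr) = 192.80 Cr + 19.23% × 2,990.00 Cr = 767.78 Cr
Training Fund Levy: 8.16% × 5,070.00 Cr = 413.71 Cr
Pension Levy: 1% × 5,070.00 Cr = 50.70 Cr
Total withheld: 767.78 Cr + 413.71 Cr + 50.70 Cr = 1,232.19 Cr
Net pay: 5,070.00 Cr − 1,232.19 Cr = 3,837.81 Cr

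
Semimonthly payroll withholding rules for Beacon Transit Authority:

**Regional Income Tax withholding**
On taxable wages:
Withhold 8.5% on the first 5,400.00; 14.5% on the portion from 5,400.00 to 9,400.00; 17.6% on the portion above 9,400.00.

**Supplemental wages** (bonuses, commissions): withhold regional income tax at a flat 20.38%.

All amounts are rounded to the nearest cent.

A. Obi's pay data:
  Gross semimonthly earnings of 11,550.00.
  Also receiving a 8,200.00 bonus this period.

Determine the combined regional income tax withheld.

Regional Income Tax: taxable = 11,550.00
  1,039.00 + 17.6% × (11,550.00 − 9,400.00) = 1,039.00 + 17.6% × 2,150.00 = 1,417.40
Supplemental (20.38% flat on bonus): 20.38% × 8,200.00 = 1,671.16
Total regional income tax: 1,417.40 + 1,671.16 = 3,088.56

3,088.56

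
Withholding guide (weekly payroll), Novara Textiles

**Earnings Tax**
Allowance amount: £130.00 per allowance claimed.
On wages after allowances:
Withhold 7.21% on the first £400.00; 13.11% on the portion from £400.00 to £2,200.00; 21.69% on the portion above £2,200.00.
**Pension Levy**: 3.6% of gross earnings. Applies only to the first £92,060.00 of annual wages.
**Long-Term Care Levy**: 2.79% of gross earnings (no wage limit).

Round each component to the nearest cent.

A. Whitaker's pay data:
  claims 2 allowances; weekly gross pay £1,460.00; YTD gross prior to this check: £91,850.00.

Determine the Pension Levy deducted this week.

Pension Levy: cap £92,060.00 − YTD £91,850.00 = £210.00 subject; 3.6% × £210.00 = £7.56

£7.56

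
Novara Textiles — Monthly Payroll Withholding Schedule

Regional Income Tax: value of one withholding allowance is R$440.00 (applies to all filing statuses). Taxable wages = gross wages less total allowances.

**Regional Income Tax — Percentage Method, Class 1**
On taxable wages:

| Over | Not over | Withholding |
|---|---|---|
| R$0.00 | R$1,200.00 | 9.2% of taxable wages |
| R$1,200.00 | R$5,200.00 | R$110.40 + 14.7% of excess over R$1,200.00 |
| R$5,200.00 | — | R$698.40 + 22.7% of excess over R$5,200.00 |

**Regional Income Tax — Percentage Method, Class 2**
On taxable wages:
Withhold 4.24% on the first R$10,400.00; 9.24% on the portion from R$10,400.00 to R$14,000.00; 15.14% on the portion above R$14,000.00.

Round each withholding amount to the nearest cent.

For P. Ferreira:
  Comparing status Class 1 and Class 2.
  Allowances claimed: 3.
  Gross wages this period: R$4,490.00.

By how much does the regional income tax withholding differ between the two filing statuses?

Regional Income Tax (Class 1): taxable = R$4,490.00 − 3×R$440.00 = R$3,170.00
  R$110.40 + 14.7% × (R$3,170.00 − R$1,200.00) = R$110.40 + 14.7% × R$1,970.00 = R$399.99
Regional Income Tax (Class 2): taxable = R$4,490.00 − 3×R$440.00 = R$3,170.00
  4.24% × R$3,170.00 = R$134.41
Difference: |R$399.99 − R$134.41| = R$265.58 (higher under Class 1)

R$265.58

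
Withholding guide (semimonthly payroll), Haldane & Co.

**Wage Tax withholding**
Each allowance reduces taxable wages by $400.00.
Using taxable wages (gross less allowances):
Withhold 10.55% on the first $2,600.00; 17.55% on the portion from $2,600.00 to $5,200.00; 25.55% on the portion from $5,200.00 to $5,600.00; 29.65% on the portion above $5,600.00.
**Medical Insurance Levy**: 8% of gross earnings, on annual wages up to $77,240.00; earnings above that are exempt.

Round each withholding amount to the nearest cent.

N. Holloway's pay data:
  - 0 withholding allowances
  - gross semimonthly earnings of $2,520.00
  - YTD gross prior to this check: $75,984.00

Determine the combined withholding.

$366.34

Wage Tax: taxable = $2,520.00
  10.55% × $2,520.00 = $265.86
Medical Insurance Levy: cap $77,240.00 − YTD $75,984.00 = $1,256.00 subject; 8% × $1,256.00 = $100.48
Total: $265.86 + $100.48 = $366.34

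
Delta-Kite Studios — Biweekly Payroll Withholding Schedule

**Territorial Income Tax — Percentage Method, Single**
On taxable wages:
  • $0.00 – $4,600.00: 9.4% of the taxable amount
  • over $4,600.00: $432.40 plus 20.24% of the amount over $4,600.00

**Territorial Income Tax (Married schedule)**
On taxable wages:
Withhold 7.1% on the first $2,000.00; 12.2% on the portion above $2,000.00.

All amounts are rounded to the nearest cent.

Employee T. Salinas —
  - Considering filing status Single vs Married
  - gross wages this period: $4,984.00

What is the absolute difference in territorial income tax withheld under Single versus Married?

$4.07

Territorial Income Tax (Single): taxable = $4,984.00
  $432.40 + 20.24% × ($4,984.00 − $4,600.00) = $432.40 + 20.24% × $384.00 = $510.12
Territorial Income Tax (Married): taxable = $4,984.00
  $142.00 + 12.2% × ($4,984.00 − $2,000.00) = $142.00 + 12.2% × $2,984.00 = $506.05
Difference: |$510.12 − $506.05| = $4.07 (higher under Single)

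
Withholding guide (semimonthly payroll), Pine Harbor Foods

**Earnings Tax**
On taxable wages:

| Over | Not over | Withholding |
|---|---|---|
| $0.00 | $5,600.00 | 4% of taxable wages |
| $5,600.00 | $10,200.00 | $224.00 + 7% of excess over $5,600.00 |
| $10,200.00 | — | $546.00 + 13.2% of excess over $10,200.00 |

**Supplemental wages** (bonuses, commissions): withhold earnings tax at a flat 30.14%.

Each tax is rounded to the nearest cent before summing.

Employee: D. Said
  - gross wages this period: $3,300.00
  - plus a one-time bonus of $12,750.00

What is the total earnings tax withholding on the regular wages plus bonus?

Earnings Tax: taxable = $3,300.00
  4% × $3,300.00 = $132.00
Supplemental (30.14% flat on bonus): 30.14% × $12,750.00 = $3,842.85
Total earnings tax: $132.00 + $3,842.85 = $3,974.85

$3,974.85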